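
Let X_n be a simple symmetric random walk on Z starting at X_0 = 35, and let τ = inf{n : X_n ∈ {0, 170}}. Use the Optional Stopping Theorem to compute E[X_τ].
E[X_τ] = 35

X_n is a martingale and τ is a bounded-mean stopping time (indeed τ is finite a.s. with bounded expectation since the walk is in a bounded region). By the OST, E[X_τ] = E[X_0] = 35. Equivalently: E[X_τ] = 170 · P(hit 170 first) + 0 · P(hit 0 first) = 170 · (35/170) = 35.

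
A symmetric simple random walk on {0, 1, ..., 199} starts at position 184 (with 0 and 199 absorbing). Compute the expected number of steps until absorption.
E[τ | X_0 = 184] = 2760

Let v_k = E[τ | X_0 = k]. Boundary: v_0 = v_199 = 0. Recurrence: v_k = 1 + (v_{k-1} + v_{k+1})/2 for 1 ≤ k ≤ 198. The particular solution to v_k − (v_{k-1} + v_{k+1})/2 = 1 is v_k = −k^2. Adding homogeneous solution A + B k and matching boundaries gives v_k = k (199 − k). Substituting k = 184: v_184 = 184 · 15 = 2760.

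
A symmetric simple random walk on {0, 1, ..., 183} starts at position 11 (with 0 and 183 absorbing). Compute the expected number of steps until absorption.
E[τ | X_0 = 11] = 1892

Let v_k = E[τ | X_0 = k]. Boundary: v_0 = v_183 = 0. Recurrence: v_k = 1 + (v_{k-1} + v_{k+1})/2 for 1 ≤ k ≤ 182. The particular solution to v_k − (v_{k-1} + v_{k+1})/2 = 1 is v_k = −k^2. Adding homogeneous solution A + B k and matching boundaries gives v_k = k (183 − k). Substituting k = 11: v_11 = 11 · 172 = 1892.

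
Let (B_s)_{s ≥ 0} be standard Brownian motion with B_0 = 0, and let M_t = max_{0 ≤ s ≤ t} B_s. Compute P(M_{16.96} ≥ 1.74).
P(M_{16.96} ≥ 1.74) = 2·P(B_{16.96} ≥ 1.74) = 2(1 − Φ(1.74/√16.96)) ≈ 0.6727

By the reflection principle for Brownian motion, P(M_t ≥ a) = 2 · P(B_t ≥ a) for a ≥ 0. Since B_t ~ N(0, t), P(B_t ≥ 1.74) = 1 − Φ(1.74/√t) = 1 − Φ(1.74/√16.96) = 1 − Φ(0.4225). So
  P(M_{16.96} ≥ 1.74) = 2(1 − Φ(0.4225)) ≈ 0.6727.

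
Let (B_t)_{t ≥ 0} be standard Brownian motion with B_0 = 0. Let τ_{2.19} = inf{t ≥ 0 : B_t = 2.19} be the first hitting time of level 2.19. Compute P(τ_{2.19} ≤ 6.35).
P(τ_{2.19} ≤ 6.35) = 2(1 − Φ(2.19/√6.35)) = 2(1 − Φ(0.8691)) ≈ 0.3848

By the reflection principle for standard BM, P(τ_b ≤ t) = 2 · P(B_t ≥ b). Since B_t ~ N(0, t), P(B_t ≥ 2.19) = 1 − Φ(2.19/√t) = 1 − Φ(2.19/√6.35) = 1 − Φ(0.8691) ≈ 0.19240. Doubling: P(τ_{2.19} ≤ 6.35) ≈ 2 · 0.19240 = 0.38480 ≈ 0.3848.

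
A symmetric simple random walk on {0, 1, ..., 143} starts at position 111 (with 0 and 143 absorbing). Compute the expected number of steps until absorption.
E[τ | X_0 = 111] = 3552

Let v_k = E[τ | X_0 = k]. Boundary: v_0 = v_143 = 0. Recurrence: v_k = 1 + (v_{k-1} + v_{k+1})/2 for 1 ≤ k ≤ 142. The particular solution to v_k − (v_{k-1} + v_{k+1})/2 = 1 is v_k = −k^2. Adding homogeneous solution A + B k and matching boundaries gives v_k = k (143 − k). Substituting k = 111: v_111 = 111 · 32 = 3552.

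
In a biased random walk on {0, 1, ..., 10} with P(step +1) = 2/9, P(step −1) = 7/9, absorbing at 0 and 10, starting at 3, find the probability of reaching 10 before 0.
P(hit 10 before 0) = (1 − (7/2)^3) / (1 − (7/2)^10) = 8576/56494845

Let u_k denote P(reach 10 before 0 | start at k). Boundary: u_0 = 0, u_10 = 1. Recurrence: u_k = 2/9·u_{k+1} + 7/9·u_{k-1} for 1 ≤ k ≤ 9. Try u_k = A + B·r^k with r = q/p = (7/9)/(2/9) = 7/2. Substitution satisfies the recurrence; boundary conditions give:
  u_k = (1 − r^k) / (1 − r^N) = (1 − (7/2)^3) / (1 − (7/2)^10) = 8576/56494845.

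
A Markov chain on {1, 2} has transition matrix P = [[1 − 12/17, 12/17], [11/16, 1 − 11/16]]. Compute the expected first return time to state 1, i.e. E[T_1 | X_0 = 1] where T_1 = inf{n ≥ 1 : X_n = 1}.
E[T_1 | X_0 = 1] = 1/π_1 = 379/187

For an irreducible recurrent Markov chain with stationary distribution π, E[T_i | X_0 = i] = 1/π_i (Kac's formula). Here π_1 = (11/16)/(12/17 + 11/16) = (11/16)/(379/272) = 187/379, so E[T_1 | X_0 = 1] = 1/π_1 = (12/17 + 11/16)/(11/16) = (379/272)/(11/16) = 379/187.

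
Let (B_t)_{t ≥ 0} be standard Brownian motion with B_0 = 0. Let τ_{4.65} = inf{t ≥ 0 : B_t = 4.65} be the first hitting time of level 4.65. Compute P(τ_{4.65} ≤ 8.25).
P(τ_{4.65} ≤ 8.25) = 2(1 − Φ(4.65/√8.25)) = 2(1 − Φ(1.6189)) ≈ 0.1055

By the reflection principle for standard BM, P(τ_b ≤ t) = 2 · P(B_t ≥ b). Since B_t ~ N(0, t), P(B_t ≥ 4.65) = 1 − Φ(4.65/√t) = 1 − Φ(4.65/√8.25) = 1 − Φ(1.6189) ≈ 0.05273. Doubling: P(τ_{4.65} ≤ 8.25) ≈ 2 · 0.05273 = 0.10546 ≈ 0.1055.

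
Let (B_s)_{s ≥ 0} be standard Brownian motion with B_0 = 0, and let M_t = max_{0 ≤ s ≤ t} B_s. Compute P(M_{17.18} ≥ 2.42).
P(M_{17.18} ≥ 2.42) = 2·P(B_{17.18} ≥ 2.42) = 2(1 − Φ(2.42/√17.18)) ≈ 0.5593

By the reflection principle for Brownian motion, P(M_t ≥ a) = 2 · P(B_t ≥ a) for a ≥ 0. Since B_t ~ N(0, t), P(B_t ≥ 2.42) = 1 − Φ(2.42/√t) = 1 − Φ(2.42/√17.18) = 1 − Φ(0.5839). So
  P(M_{17.18} ≥ 2.42) = 2(1 − Φ(0.5839)) ≈ 0.5593.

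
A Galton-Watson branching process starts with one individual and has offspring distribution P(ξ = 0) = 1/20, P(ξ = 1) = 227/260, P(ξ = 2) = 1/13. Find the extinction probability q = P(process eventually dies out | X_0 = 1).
q = 13/20

The pgf is f(s) = 1/20 + 227/260·s + 1/13·s². The extinction probability q is the smallest fixed point of f in [0, 1]. Setting s = f(s):
  1/13·s² + (227/260 − 1)·s + 1/20 = 0
  1/13·s² − (1/20 + 1/13)·s + 1/20 = 0
which factors as (s − 1)·(1/13·s − 1/20) = 0, giving roots s = 1 and s = (1/20)/(1/13) = 13/20.
Mean offspring μ = 227/260 + 2·1/13 = 267/260 > 1 (supercritical), so q < 1. The extinction probability is the smaller root: q = (1/20)/(1/13) = 13/20.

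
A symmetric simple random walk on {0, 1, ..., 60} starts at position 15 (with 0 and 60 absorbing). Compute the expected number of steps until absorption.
E[τ | X_0 = 15] = 675

Let v_k = E[τ | X_0 = k]. Boundary: v_0 = v_60 = 0. Recurrence: v_k = 1 + (v_{k-1} + v_{k+1})/2 for 1 ≤ k ≤ 59. The particular solution to v_k − (v_{k-1} + v_{k+1})/2 = 1 is v_k = −k^2. Adding homogeneous solution A + B k and matching boundaries gives v_k = k (60 − k). Substituting k = 15: v_15 = 15 · 45 = 675.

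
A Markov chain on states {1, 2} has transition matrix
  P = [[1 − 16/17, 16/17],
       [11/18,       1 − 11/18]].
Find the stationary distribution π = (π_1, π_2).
π_1 = 187/475, π_2 = 288/475

Solve πP = π with π_1 + π_2 = 1. From πP = π: π_1 · (1 − 16/17) + π_2 · 11/18 = π_1 ⇒ π_2 · 11/18 = π_1 · 16/17 ⇒ π_2/π_1 = (16/17)/(11/18) = 288/187. Together with π_1 + π_2 = 1:
  π_1 = (11/18)/(16/17 + 11/18) = (11/18)/(475/306) = 187/475,
  π_2 = (16/17)/(16/17 + 11/18) = (16/17)/(475/306) = 288/475.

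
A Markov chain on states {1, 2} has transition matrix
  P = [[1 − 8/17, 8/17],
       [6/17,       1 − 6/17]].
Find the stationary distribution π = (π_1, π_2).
π_1 = 3/7, π_2 = 4/7

Solve πP = π with π_1 + π_2 = 1. From πP = π: π_1 · (1 − 8/17) + π_2 · 6/17 = π_1 ⇒ π_2 · 6/17 = π_1 · 8/17 ⇒ π_2/π_1 = (8/17)/(6/17) = 4/3. Together with π_1 + π_2 = 1:
  π_1 = (6/17)/(8/17 + 6/17) = (6/17)/(14/17) = 3/7,
  π_2 = (8/17)/(8/17 + 6/17) = (8/17)/(14/17) = 4/7.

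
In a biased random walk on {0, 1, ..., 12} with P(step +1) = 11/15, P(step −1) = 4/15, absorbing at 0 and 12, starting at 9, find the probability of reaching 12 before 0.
P(hit 12 before 0) = (1 − (4/11)^9) / (1 − (4/11)^12) = 2476779371/2477041515

Let u_k denote P(reach 12 before 0 | start at k). Boundary: u_0 = 0, u_12 = 1. Recurrence: u_k = 11/15·u_{k+1} + 4/15·u_{k-1} for 1 ≤ k ≤ 11. Try u_k = A + B·r^k with r = q/p = (4/15)/(11/15) = 4/11. Substitution satisfies the recurrence; boundary conditions give:
  u_k = (1 − r^k) / (1 − r^N) = (1 − (4/11)^9) / (1 − (4/11)^12) = 2476779371/2477041515.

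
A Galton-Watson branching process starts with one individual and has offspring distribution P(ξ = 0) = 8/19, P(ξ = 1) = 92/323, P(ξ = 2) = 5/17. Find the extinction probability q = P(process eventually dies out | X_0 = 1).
q = 1

Mean offspring μ = 0·8/19 + 1·92/323 + 2·5/17 = 282/323 ≤ 1. For μ ≤ 1 with offspring not concentrated at 1, the Galton-Watson process goes extinct almost surely, so q = 1.
(Algebraic check: The pgf is f(s) = 8/19 + 92/323·s + 5/17·s². The extinction probability q is the smallest fixed point of f in [0, 1]. Setting s = f(s):
  5/17·s² + (92/323 − 1)·s + 8/19 = 0
  5/17·s² − (8/19 + 5/17)·s + 8/19 = 0
which factors as (s − 1)·(5/17·s − 8/19) = 0, giving roots s = 1 and s = (8/19)/(5/17) = 136/95. Since 136/95 ≥ 1, the smallest root in [0, 1] is s = 1.)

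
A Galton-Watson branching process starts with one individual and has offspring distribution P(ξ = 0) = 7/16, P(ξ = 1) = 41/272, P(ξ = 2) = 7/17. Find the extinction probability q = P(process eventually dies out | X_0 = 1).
q = 1

Mean offspring μ = 0·7/16 + 1·41/272 + 2·7/17 = 265/272 ≤ 1. For μ ≤ 1 with offspring not concentrated at 1, the Galton-Watson process goes extinct almost surely, so q = 1.
(Algebraic check: The pgf is f(s) = 7/16 + 41/272·s + 7/17·s². The extinction probability q is the smallest fixed point of f in [0, 1]. Setting s = f(s):
  7/17·s² + (41/272 − 1)·s + 7/16 = 0
  7/17·s² − (7/16 + 7/17)·s + 7/16 = 0
which factors as (s − 1)·(7/17·s − 7/16) = 0, giving roots s = 1 and s = (7/16)/(7/17) = 17/16. Since 17/16 ≥ 1, the smallest root in [0, 1] is s = 1.)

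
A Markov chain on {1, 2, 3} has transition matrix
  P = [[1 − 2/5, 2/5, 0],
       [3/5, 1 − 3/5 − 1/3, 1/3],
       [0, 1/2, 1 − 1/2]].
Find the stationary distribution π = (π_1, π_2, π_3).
π = (9/19, 6/19, 4/19)

This is a birth-death chain on three states, which satisfies detailed balance: π_1 · P_{12} = π_2 · P_{21} and π_2 · P_{23} = π_3 · P_{32}.
From π_1 · 2/5 = π_2 · 3/5: π_2/π_1 = (2/5)/(3/5) = 2/3.
From π_2 · 1/3 = π_3 · 1/2: π_3/π_2 = (1/3)/(1/2) = 2/3.
Take π_1 proportional to 1; then unnormalized π = (1, 2/3, 4/9). Normalize by dividing by the sum 19/9:
  π = (9/19, 6/19, 4/19).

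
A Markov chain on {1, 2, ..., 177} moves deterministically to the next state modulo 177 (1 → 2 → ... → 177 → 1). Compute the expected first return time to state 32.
E[T_32 | X_0 = 32] = 177

The chain cycles deterministically, so starting at state 32 it returns in exactly 177 steps. Equivalently, the stationary distribution is uniform π_j = 1/177 for every state j, so by Kac's formula E[T_32] = 1/π_32 = 177.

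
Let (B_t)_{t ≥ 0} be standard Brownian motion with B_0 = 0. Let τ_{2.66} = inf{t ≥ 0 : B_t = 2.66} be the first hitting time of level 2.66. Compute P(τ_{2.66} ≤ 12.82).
P(τ_{2.66} ≤ 12.82) = 2(1 − Φ(2.66/√12.82)) = 2(1 − Φ(0.7429)) ≈ 0.4575

By the reflection principle for standard BM, P(τ_b ≤ t) = 2 · P(B_t ≥ b). Since B_t ~ N(0, t), P(B_t ≥ 2.66) = 1 − Φ(2.66/√t) = 1 − Φ(2.66/√12.82) = 1 − Φ(0.7429) ≈ 0.22877. Doubling: P(τ_{2.66} ≤ 12.82) ≈ 2 · 0.22877 = 0.45754 ≈ 0.4575.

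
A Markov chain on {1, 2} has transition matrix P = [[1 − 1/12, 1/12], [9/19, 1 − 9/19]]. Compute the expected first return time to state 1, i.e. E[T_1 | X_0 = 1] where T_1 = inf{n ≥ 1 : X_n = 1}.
E[T_1 | X_0 = 1] = 1/π_1 = 127/108

For an irreducible recurrent Markov chain with stationary distribution π, E[T_i | X_0 = i] = 1/π_i (Kac's formula). Here π_1 = (9/19)/(1/12 + 9/19) = (9/19)/(127/228) = 108/127, so E[T_1 | X_0 = 1] = 1/π_1 = (1/12 + 9/19)/(9/19) = (127/228)/(9/19) = 127/108.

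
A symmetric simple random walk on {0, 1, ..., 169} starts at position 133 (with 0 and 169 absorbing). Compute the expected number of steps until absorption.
E[τ | X_0 = 133] = 4788

Let v_k = E[τ | X_0 = k]. Boundary: v_0 = v_169 = 0. Recurrence: v_k = 1 + (v_{k-1} + v_{k+1})/2 for 1 ≤ k ≤ 168. The particular solution to v_k − (v_{k-1} + v_{k+1})/2 = 1 is v_k = −k^2. Adding homogeneous solution A + B k and matching boundaries gives v_k = k (169 − k). Substituting k = 133: v_133 = 133 · 36 = 4788.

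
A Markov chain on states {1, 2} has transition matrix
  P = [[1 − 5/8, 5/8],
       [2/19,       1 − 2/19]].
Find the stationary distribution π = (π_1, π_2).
π_1 = 16/111, π_2 = 95/111

Solve πP = π with π_1 + π_2 = 1. From πP = π: π_1 · (1 − 5/8) + π_2 · 2/19 = π_1 ⇒ π_2 · 2/19 = π_1 · 5/8 ⇒ π_2/π_1 = (5/8)/(2/19) = 95/16. Together with π_1 + π_2 = 1:
  π_1 = (2/19)/(5/8 + 2/19) = (2/19)/(111/152) = 16/111,
  π_2 = (5/8)/(5/8 + 2/19) = (5/8)/(111/152) = 95/111.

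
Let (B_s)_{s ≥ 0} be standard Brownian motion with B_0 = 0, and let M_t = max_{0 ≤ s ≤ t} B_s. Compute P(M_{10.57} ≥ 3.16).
P(M_{10.57} ≥ 3.16) = 2·P(B_{10.57} ≥ 3.16) = 2(1 − Φ(3.16/√10.57)) ≈ 0.3311

By the reflection principle for Brownian motion, P(M_t ≥ a) = 2 · P(B_t ≥ a) for a ≥ 0. Since B_t ~ N(0, t), P(B_t ≥ 3.16) = 1 − Φ(3.16/√t) = 1 − Φ(3.16/√10.57) = 1 − Φ(0.9720). So
  P(M_{10.57} ≥ 3.16) = 2(1 − Φ(0.9720)) ≈ 0.3311.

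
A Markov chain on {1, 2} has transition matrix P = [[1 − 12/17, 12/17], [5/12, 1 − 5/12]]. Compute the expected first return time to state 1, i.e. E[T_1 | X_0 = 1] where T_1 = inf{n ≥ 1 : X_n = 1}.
E[T_1 | X_0 = 1] = 1/π_1 = 229/85

For an irreducible recurrent Markov chain with stationary distribution π, E[T_i | X_0 = i] = 1/π_i (Kac's formula). Here π_1 = (5/12)/(12/17 + 5/12) = (5/12)/(229/204) = 85/229, so E[T_1 | X_0 = 1] = 1/π_1 = (12/17 + 5/12)/(5/12) = (229/204)/(5/12) = 229/85.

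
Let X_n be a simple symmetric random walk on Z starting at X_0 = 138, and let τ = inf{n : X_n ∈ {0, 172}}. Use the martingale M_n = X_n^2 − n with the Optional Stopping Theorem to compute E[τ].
E[τ] = 4692

M_n = X_n^2 − n is a martingale (since E[X_{n+1}^2 | F_n] = X_n^2 + 1). By OST (τ has finite mean in a bounded region), E[M_τ] = E[M_0] = X_0^2 − 0 = 138^2 = 19044. Also E[M_τ] = E[X_τ^2] − E[τ]. The walk exits at 0 or 172, with P(hit 172 first) = 138/172, so E[X_τ^2] = 172^2 · 138/172 + 0 = 23736. Thus E[τ] = E[X_τ^2] − E[M_τ] = 23736 − 19044 = 4692 = 138(172 − 138) = 4692.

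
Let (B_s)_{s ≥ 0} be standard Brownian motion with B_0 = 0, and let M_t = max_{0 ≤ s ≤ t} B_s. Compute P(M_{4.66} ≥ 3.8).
P(M_{4.66} ≥ 3.8) = 2·P(B_{4.66} ≥ 3.8) = 2(1 − Φ(3.8/√4.66)) ≈ 0.0784

By the reflection principle for Brownian motion, P(M_t ≥ a) = 2 · P(B_t ≥ a) for a ≥ 0. Since B_t ~ N(0, t), P(B_t ≥ 3.8) = 1 − Φ(3.8/√t) = 1 − Φ(3.8/√4.66) = 1 − Φ(1.7603). So
  P(M_{4.66} ≥ 3.8) = 2(1 − Φ(1.7603)) ≈ 0.0784.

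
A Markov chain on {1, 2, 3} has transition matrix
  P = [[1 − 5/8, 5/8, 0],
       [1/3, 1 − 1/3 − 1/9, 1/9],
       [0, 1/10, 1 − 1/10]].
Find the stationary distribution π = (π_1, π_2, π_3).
π = (24/119, 45/119, 50/119)

This is a birth-death chain on three states, which satisfies detailed balance: π_1 · P_{12} = π_2 · P_{21} and π_2 · P_{23} = π_3 · P_{32}.
From π_1 · 5/8 = π_2 · 1/3: π_2/π_1 = (5/8)/(1/3) = 15/8.
From π_2 · 1/9 = π_3 · 1/10: π_3/π_2 = (1/9)/(1/10) = 10/9.
Take π_1 proportional to 1; then unnormalized π = (1, 15/8, 25/12). Normalize by dividing by the sum 119/24:
  π = (24/119, 45/119, 50/119).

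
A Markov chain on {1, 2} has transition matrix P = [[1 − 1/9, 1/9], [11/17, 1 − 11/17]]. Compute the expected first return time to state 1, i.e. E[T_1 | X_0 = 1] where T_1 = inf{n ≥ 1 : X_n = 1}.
E[T_1 | X_0 = 1] = 1/π_1 = 116/99

For an irreducible recurrent Markov chain with stationary distribution π, E[T_i | X_0 = i] = 1/π_i (Kac's formula). Here π_1 = (11/17)/(1/9 + 11/17) = (11/17)/(116/153) = 99/116, so E[T_1 | X_0 = 1] = 1/π_1 = (1/9 + 11/17)/(11/17) = (116/153)/(11/17) = 116/99.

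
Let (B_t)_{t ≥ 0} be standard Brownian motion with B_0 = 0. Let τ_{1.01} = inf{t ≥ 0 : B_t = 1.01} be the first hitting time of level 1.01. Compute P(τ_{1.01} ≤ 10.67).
P(τ_{1.01} ≤ 10.67) = 2(1 − Φ(1.01/√10.67)) = 2(1 − Φ(0.3092)) ≈ 0.7572

By the reflection principle for standard BM, P(τ_b ≤ t) = 2 · P(B_t ≥ b). Since B_t ~ N(0, t), P(B_t ≥ 1.01) = 1 − Φ(1.01/√t) = 1 − Φ(1.01/√10.67) = 1 − Φ(0.3092) ≈ 0.37858. Doubling: P(τ_{1.01} ≤ 10.67) ≈ 2 · 0.37858 = 0.75716 ≈ 0.7572.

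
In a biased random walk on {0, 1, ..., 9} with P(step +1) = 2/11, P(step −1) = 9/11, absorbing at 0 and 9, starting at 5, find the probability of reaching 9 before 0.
P(hit 9 before 0) = (1 − (9/2)^5) / (1 − (9/2)^9) = 134896/55345711

Let u_k denote P(reach 9 before 0 | start at k). Boundary: u_0 = 0, u_9 = 1. Recurrence: u_k = 2/11·u_{k+1} + 9/11·u_{k-1} for 1 ≤ k ≤ 8. Try u_k = A + B·r^k with r = q/p = (9/11)/(2/11) = 9/2. Substitution satisfies the recurrence; boundary conditions give:
  u_k = (1 − r^k) / (1 − r^N) = (1 − (9/2)^5) / (1 − (9/2)^9) = 134896/55345711.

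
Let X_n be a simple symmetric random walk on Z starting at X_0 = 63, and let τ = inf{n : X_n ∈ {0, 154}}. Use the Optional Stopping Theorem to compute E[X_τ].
E[X_τ] = 63

X_n is a martingale and τ is a bounded-mean stopping time (indeed τ is finite a.s. with bounded expectation since the walk is in a bounded region). By the OST, E[X_τ] = E[X_0] = 63. Equivalently: E[X_τ] = 154 · P(hit 154 first) + 0 · P(hit 0 first) = 154 · (63/154) = 63.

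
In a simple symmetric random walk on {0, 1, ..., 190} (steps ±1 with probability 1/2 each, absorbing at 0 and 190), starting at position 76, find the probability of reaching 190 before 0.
P(hit 190 before 0) = 76/190 = 2/5

Let u_k = P(hit 190 before 0 | start at k). Then u_0 = 0, u_190 = 1, and u_k = u_{k-1}/2 + u_{k+1}/2 for 1 ≤ k ≤ 189. This harmonic recurrence is solved by u_k = k/190, giving u_76 = 76/190 = 2/5.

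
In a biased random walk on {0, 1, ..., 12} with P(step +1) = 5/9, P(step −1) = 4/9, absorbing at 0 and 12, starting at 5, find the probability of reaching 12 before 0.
P(hit 12 before 0) = (1 − (4/5)^5) / (1 − (4/5)^12) = 164140625/227363409

Let u_k denote P(reach 12 before 0 | start at k). Boundary: u_0 = 0, u_12 = 1. Recurrence: u_k = 5/9·u_{k+1} + 4/9·u_{k-1} for 1 ≤ k ≤ 11. Try u_k = A + B·r^k with r = q/p = (4/9)/(5/9) = 4/5. Substitution satisfies the recurrence; boundary conditions give:
  u_k = (1 − r^k) / (1 − r^N) = (1 − (4/5)^5) / (1 − (4/5)^12) = 164140625/227363409.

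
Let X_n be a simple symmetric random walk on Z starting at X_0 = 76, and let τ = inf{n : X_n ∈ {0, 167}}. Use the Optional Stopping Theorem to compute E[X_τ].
E[X_τ] = 76

X_n is a martingale and τ is a bounded-mean stopping time (indeed τ is finite a.s. with bounded expectation since the walk is in a bounded region). By the OST, E[X_τ] = E[X_0] = 76. Equivalently: E[X_τ] = 167 · P(hit 167 first) + 0 · P(hit 0 first) = 167 · (76/167) = 76.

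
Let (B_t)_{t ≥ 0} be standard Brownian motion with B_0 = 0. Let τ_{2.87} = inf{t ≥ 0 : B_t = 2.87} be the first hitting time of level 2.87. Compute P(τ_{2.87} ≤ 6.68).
P(τ_{2.87} ≤ 6.68) = 2(1 − Φ(2.87/√6.68)) = 2(1 − Φ(1.1104)) ≈ 0.2668

By the reflection principle for standard BM, P(τ_b ≤ t) = 2 · P(B_t ≥ b). Since B_t ~ N(0, t), P(B_t ≥ 2.87) = 1 − Φ(2.87/√t) = 1 − Φ(2.87/√6.68) = 1 − Φ(1.1104) ≈ 0.13341. Doubling: P(τ_{2.87} ≤ 6.68) ≈ 2 · 0.13341 = 0.26682 ≈ 0.2668.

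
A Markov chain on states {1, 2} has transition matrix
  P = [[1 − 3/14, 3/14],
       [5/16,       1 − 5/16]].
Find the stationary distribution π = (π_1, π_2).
π_1 = 35/59, π_2 = 24/59

Solve πP = π with π_1 + π_2 = 1. From πP = π: π_1 · (1 − 3/14) + π_2 · 5/16 = π_1 ⇒ π_2 · 5/16 = π_1 · 3/14 ⇒ π_2/π_1 = (3/14)/(5/16) = 24/35. Together with π_1 + π_2 = 1:
  π_1 = (5/16)/(3/14 + 5/16) = (5/16)/(59/112) = 35/59,
  π_2 = (3/14)/(3/14 + 5/16) = (3/14)/(59/112) = 24/59.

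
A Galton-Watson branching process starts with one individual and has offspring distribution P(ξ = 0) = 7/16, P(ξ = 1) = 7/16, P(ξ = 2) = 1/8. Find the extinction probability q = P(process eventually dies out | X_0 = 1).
q = 1

Mean offspring μ = 0·7/16 + 1·7/16 + 2·1/8 = 11/16 ≤ 1. For μ ≤ 1 with offspring not concentrated at 1, the Galton-Watson process goes extinct almost surely, so q = 1.
(Algebraic check: The pgf is f(s) = 7/16 + 7/16·s + 1/8·s². The extinction probability q is the smallest fixed point of f in [0, 1]. Setting s = f(s):
  1/8·s² + (7/16 − 1)·s + 7/16 = 0
  1/8·s² − (7/16 + 1/8)·s + 7/16 = 0
which factors as (s − 1)·(1/8·s − 7/16) = 0, giving roots s = 1 and s = (7/16)/(1/8) = 7/2. Since 7/2 ≥ 1, the smallest root in [0, 1] is s = 1.)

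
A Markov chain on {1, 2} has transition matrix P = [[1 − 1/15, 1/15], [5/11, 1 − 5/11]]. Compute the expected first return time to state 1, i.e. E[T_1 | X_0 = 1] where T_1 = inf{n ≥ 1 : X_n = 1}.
E[T_1 | X_0 = 1] = 1/π_1 = 86/75

For an irreducible recurrent Markov chain with stationary distribution π, E[T_i | X_0 = i] = 1/π_i (Kac's formula). Here π_1 = (5/11)/(1/15 + 5/11) = (5/11)/(86/165) = 75/86, so E[T_1 | X_0 = 1] = 1/π_1 = (1/15 + 5/11)/(5/11) = (86/165)/(5/11) = 86/75.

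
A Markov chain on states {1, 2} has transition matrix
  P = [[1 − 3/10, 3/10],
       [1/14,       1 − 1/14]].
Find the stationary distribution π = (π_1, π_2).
π_1 = 5/26, π_2 = 21/26

Solve πP = π with π_1 + π_2 = 1. From πP = π: π_1 · (1 − 3/10) + π_2 · 1/14 = π_1 ⇒ π_2 · 1/14 = π_1 · 3/10 ⇒ π_2/π_1 = (3/10)/(1/14) = 21/5. Together with π_1 + π_2 = 1:
  π_1 = (1/14)/(3/10 + 1/14) = (1/14)/(13/35) = 5/26,
  π_2 = (3/10)/(3/10 + 1/14) = (3/10)/(13/35) = 21/26.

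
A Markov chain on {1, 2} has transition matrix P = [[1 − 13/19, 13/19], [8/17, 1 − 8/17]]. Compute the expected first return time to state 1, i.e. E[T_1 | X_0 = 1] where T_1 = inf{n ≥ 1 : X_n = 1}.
E[T_1 | X_0 = 1] = 1/π_1 = 373/152

For an irreducible recurrent Markov chain with stationary distribution π, E[T_i | X_0 = i] = 1/π_i (Kac's formula). Here π_1 = (8/17)/(13/19 + 8/17) = (8/17)/(373/323) = 152/373, so E[T_1 | X_0 = 1] = 1/π_1 = (13/19 + 8/17)/(8/17) = (373/323)/(8/17) = 373/152.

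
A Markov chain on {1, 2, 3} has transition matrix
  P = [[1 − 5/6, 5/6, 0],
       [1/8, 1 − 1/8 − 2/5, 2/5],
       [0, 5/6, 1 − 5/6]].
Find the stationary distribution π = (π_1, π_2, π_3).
π = (15/163, 100/163, 48/163)

This is a birth-death chain on three states, which satisfies detailed balance: π_1 · P_{12} = π_2 · P_{21} and π_2 · P_{23} = π_3 · P_{32}.
From π_1 · 5/6 = π_2 · 1/8: π_2/π_1 = (5/6)/(1/8) = 20/3.
From π_2 · 2/5 = π_3 · 5/6: π_3/π_2 = (2/5)/(5/6) = 12/25.
Take π_1 proportional to 1; then unnormalized π = (1, 20/3, 16/5). Normalize by dividing by the sum 163/15:
  π = (15/163, 100/163, 48/163).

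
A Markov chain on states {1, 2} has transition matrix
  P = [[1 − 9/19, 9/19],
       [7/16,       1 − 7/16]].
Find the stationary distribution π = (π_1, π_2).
π_1 = 133/277, π_2 = 144/277

Solve πP = π with π_1 + π_2 = 1. From πP = π: π_1 · (1 − 9/19) + π_2 · 7/16 = π_1 ⇒ π_2 · 7/16 = π_1 · 9/19 ⇒ π_2/π_1 = (9/19)/(7/16) = 144/133. Together with π_1 + π_2 = 1:
  π_1 = (7/16)/(9/19 + 7/16) = (7/16)/(277/304) = 133/277,
  π_2 = (9/19)/(9/19 + 7/16) = (9/19)/(277/304) = 144/277.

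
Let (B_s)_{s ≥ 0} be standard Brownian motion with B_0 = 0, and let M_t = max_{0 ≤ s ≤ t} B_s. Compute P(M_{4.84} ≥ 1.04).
P(M_{4.84} ≥ 1.04) = 2·P(B_{4.84} ≥ 1.04) = 2(1 − Φ(1.04/√4.84)) ≈ 0.6364

By the reflection principle for Brownian motion, P(M_t ≥ a) = 2 · P(B_t ≥ a) for a ≥ 0. Since B_t ~ N(0, t), P(B_t ≥ 1.04) = 1 − Φ(1.04/√t) = 1 − Φ(1.04/√4.84) = 1 − Φ(0.4727). So
  P(M_{4.84} ≥ 1.04) = 2(1 − Φ(0.4727)) ≈ 0.6364.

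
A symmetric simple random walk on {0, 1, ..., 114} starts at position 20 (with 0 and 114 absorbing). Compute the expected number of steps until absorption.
E[τ | X_0 = 20] = 1880

Let v_k = E[τ | X_0 = k]. Boundary: v_0 = v_114 = 0. Recurrence: v_k = 1 + (v_{k-1} + v_{k+1})/2 for 1 ≤ k ≤ 113. The particular solution to v_k − (v_{k-1} + v_{k+1})/2 = 1 is v_k = −k^2. Adding homogeneous solution A + B k and matching boundaries gives v_k = k (114 − k). Substituting k = 20: v_20 = 20 · 94 = 1880.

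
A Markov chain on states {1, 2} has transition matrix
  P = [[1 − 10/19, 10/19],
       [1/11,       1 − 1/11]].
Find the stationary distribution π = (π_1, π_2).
π_1 = 19/129, π_2 = 110/129

Solve πP = π with π_1 + π_2 = 1. From πP = π: π_1 · (1 − 10/19) + π_2 · 1/11 = π_1 ⇒ π_2 · 1/11 = π_1 · 10/19 ⇒ π_2/π_1 = (10/19)/(1/11) = 110/19. Together with π_1 + π_2 = 1:
  π_1 = (1/11)/(10/19 + 1/11) = (1/11)/(129/209) = 19/129,
  π_2 = (10/19)/(10/19 + 1/11) = (10/19)/(129/209) = 110/129.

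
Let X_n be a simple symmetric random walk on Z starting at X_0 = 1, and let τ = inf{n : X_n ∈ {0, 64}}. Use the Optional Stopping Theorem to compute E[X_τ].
E[X_τ] = 1

X_n is a martingale and τ is a bounded-mean stopping time (indeed τ is finite a.s. with bounded expectation since the walk is in a bounded region). By the OST, E[X_τ] = E[X_0] = 1. Equivalently: E[X_τ] = 64 · P(hit 64 first) + 0 · P(hit 0 first) = 64 · (1/64) = 1.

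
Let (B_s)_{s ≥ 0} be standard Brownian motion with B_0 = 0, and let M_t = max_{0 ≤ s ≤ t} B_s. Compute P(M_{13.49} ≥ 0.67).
P(M_{13.49} ≥ 0.67) = 2·P(B_{13.49} ≥ 0.67) = 2(1 − Φ(0.67/√13.49)) ≈ 0.8553

By the reflection principle for Brownian motion, P(M_t ≥ a) = 2 · P(B_t ≥ a) for a ≥ 0. Since B_t ~ N(0, t), P(B_t ≥ 0.67) = 1 − Φ(0.67/√t) = 1 − Φ(0.67/√13.49) = 1 − Φ(0.1824). So
  P(M_{13.49} ≥ 0.67) = 2(1 − Φ(0.1824)) ≈ 0.8553.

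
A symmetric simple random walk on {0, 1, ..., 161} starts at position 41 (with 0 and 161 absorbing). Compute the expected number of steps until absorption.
E[τ | X_0 = 41] = 4920

Let v_k = E[τ | X_0 = k]. Boundary: v_0 = v_161 = 0. Recurrence: v_k = 1 + (v_{k-1} + v_{k+1})/2 for 1 ≤ k ≤ 160. The particular solution to v_k − (v_{k-1} + v_{k+1})/2 = 1 is v_k = −k^2. Adding homogeneous solution A + B k and matching boundaries gives v_k = k (161 − k). Substituting k = 41: v_41 = 41 · 120 = 4920.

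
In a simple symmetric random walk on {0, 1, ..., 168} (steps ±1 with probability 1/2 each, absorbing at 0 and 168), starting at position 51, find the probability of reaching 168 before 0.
P(hit 168 before 0) = 51/168 = 17/56

Let u_k = P(hit 168 before 0 | start at k). Then u_0 = 0, u_168 = 1, and u_k = u_{k-1}/2 + u_{k+1}/2 for 1 ≤ k ≤ 167. This harmonic recurrence is solved by u_k = k/168, giving u_51 = 51/168 = 17/56.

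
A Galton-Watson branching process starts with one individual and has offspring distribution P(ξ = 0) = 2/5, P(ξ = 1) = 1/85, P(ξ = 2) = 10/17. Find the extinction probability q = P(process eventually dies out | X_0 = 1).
q = 17/25

The pgf is f(s) = 2/5 + 1/85·s + 10/17·s². The extinction probability q is the smallest fixed point of f in [0, 1]. Setting s = f(s):
  10/17·s² + (1/85 − 1)·s + 2/5 = 0
  10/17·s² − (2/5 + 10/17)·s + 2/5 = 0
which factors as (s − 1)·(10/17·s − 2/5) = 0, giving roots s = 1 and s = (2/5)/(10/17) = 17/25.
Mean offspring μ = 1/85 + 2·10/17 = 101/85 > 1 (supercritical), so q < 1. The extinction probability is the smaller root: q = (2/5)/(10/17) = 17/25.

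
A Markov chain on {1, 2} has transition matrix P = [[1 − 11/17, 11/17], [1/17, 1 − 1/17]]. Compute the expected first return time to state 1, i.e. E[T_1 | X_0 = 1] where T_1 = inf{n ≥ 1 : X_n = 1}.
E[T_1 | X_0 = 1] = 1/π_1 = 12

For an irreducible recurrent Markov chain with stationary distribution π, E[T_i | X_0 = i] = 1/π_i (Kac's formula). Here π_1 = (1/17)/(11/17 + 1/17) = (1/17)/(12/17) = 1/12, so E[T_1 | X_0 = 1] = 1/π_1 = (11/17 + 1/17)/(1/17) = (12/17)/(1/17) = 12.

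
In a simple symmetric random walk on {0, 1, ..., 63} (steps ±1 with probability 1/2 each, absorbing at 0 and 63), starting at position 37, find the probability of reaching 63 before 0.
P(hit 63 before 0) = 37/63

Let u_k = P(hit 63 before 0 | start at k). Then u_0 = 0, u_63 = 1, and u_k = u_{k-1}/2 + u_{k+1}/2 for 1 ≤ k ≤ 62. This harmonic recurrence is solved by u_k = k/63, giving u_37 = 37/63.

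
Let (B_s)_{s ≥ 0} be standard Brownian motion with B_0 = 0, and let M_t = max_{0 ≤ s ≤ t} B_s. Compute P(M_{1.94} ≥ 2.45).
P(M_{1.94} ≥ 2.45) = 2·P(B_{1.94} ≥ 2.45) = 2(1 − Φ(2.45/√1.94)) ≈ 0.0786

By the reflection principle for Brownian motion, P(M_t ≥ a) = 2 · P(B_t ≥ a) for a ≥ 0. Since B_t ~ N(0, t), P(B_t ≥ 2.45) = 1 − Φ(2.45/√t) = 1 − Φ(2.45/√1.94) = 1 − Φ(1.7590). So
  P(M_{1.94} ≥ 2.45) = 2(1 − Φ(1.7590)) ≈ 0.0786.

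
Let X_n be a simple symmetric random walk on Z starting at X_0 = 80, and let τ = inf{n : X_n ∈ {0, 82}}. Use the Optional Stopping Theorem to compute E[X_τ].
E[X_τ] = 80

X_n is a martingale and τ is a bounded-mean stopping time (indeed τ is finite a.s. with bounded expectation since the walk is in a bounded region). By the OST, E[X_τ] = E[X_0] = 80. Equivalently: E[X_τ] = 82 · P(hit 82 first) + 0 · P(hit 0 first) = 82 · (80/82) = 80.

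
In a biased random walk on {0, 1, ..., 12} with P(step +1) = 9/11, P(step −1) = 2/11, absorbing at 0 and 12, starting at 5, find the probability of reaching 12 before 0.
P(hit 12 before 0) = (1 − (2/9)^5) / (1 − (2/9)^12) = 40325211639/40347076055

Let u_k denote P(reach 12 before 0 | start at k). Boundary: u_0 = 0, u_12 = 1. Recurrence: u_k = 9/11·u_{k+1} + 2/11·u_{k-1} for 1 ≤ k ≤ 11. Try u_k = A + B·r^k with r = q/p = (2/11)/(9/11) = 2/9. Substitution satisfies the recurrence; boundary conditions give:
  u_k = (1 − r^k) / (1 − r^N) = (1 − (2/9)^5) / (1 − (2/9)^12) = 40325211639/40347076055.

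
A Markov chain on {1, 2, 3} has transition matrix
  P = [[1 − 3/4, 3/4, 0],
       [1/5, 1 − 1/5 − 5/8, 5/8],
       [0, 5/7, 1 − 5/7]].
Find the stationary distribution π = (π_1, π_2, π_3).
π = (32/257, 120/257, 105/257)

This is a birth-death chain on three states, which satisfies detailed balance: π_1 · P_{12} = π_2 · P_{21} and π_2 · P_{23} = π_3 · P_{32}.
From π_1 · 3/4 = π_2 · 1/5: π_2/π_1 = (3/4)/(1/5) = 15/4.
From π_2 · 5/8 = π_3 · 5/7: π_3/π_2 = (5/8)/(5/7) = 7/8.
Take π_1 proportional to 1; then unnormalized π = (1, 15/4, 105/32). Normalize by dividing by the sum 257/32:
  π = (32/257, 120/257, 105/257).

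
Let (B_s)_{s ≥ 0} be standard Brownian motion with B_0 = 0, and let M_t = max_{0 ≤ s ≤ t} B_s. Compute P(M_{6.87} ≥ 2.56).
P(M_{6.87} ≥ 2.56) = 2·P(B_{6.87} ≥ 2.56) = 2(1 − Φ(2.56/√6.87)) ≈ 0.3287

By the reflection principle for Brownian motion, P(M_t ≥ a) = 2 · P(B_t ≥ a) for a ≥ 0. Since B_t ~ N(0, t), P(B_t ≥ 2.56) = 1 − Φ(2.56/√t) = 1 − Φ(2.56/√6.87) = 1 − Φ(0.9767). So
  P(M_{6.87} ≥ 2.56) = 2(1 − Φ(0.9767)) ≈ 0.3287.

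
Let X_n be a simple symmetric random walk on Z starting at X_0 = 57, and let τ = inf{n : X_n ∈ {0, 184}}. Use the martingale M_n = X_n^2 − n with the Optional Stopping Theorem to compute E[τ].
E[τ] = 7239

M_n = X_n^2 − n is a martingale (since E[X_{n+1}^2 | F_n] = X_n^2 + 1). By OST (τ has finite mean in a bounded region), E[M_τ] = E[M_0] = X_0^2 − 0 = 57^2 = 3249. Also E[M_τ] = E[X_τ^2] − E[τ]. The walk exits at 0 or 184, with P(hit 184 first) = 57/184, so E[X_τ^2] = 184^2 · 57/184 + 0 = 10488. Thus E[τ] = E[X_τ^2] − E[M_τ] = 10488 − 3249 = 7239 = 57(184 − 57) = 7239.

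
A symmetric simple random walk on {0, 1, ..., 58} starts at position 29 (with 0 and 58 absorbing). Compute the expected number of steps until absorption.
E[τ | X_0 = 29] = 841

Let v_k = E[τ | X_0 = k]. Boundary: v_0 = v_58 = 0. Recurrence: v_k = 1 + (v_{k-1} + v_{k+1})/2 for 1 ≤ k ≤ 57. The particular solution to v_k − (v_{k-1} + v_{k+1})/2 = 1 is v_k = −k^2. Adding homogeneous solution A + B k and matching boundaries gives v_k = k (58 − k). Substituting k = 29: v_29 = 29 · 29 = 841.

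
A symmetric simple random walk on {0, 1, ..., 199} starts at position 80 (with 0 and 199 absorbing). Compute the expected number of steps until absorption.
E[τ | X_0 = 80] = 9520

Let v_k = E[τ | X_0 = k]. Boundary: v_0 = v_199 = 0. Recurrence: v_k = 1 + (v_{k-1} + v_{k+1})/2 for 1 ≤ k ≤ 198. The particular solution to v_k − (v_{k-1} + v_{k+1})/2 = 1 is v_k = −k^2. Adding homogeneous solution A + B k and matching boundaries gives v_k = k (199 − k). Substituting k = 80: v_80 = 80 · 119 = 9520.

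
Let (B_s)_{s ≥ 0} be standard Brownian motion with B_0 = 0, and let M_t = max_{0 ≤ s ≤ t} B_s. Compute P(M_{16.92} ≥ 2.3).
P(M_{16.92} ≥ 2.3) = 2·P(B_{16.92} ≥ 2.3) = 2(1 − Φ(2.3/√16.92)) ≈ 0.5761

By the reflection principle for Brownian motion, P(M_t ≥ a) = 2 · P(B_t ≥ a) for a ≥ 0. Since B_t ~ N(0, t), P(B_t ≥ 2.3) = 1 − Φ(2.3/√t) = 1 − Φ(2.3/√16.92) = 1 − Φ(0.5591). So
  P(M_{16.92} ≥ 2.3) = 2(1 − Φ(0.5591)) ≈ 0.5761.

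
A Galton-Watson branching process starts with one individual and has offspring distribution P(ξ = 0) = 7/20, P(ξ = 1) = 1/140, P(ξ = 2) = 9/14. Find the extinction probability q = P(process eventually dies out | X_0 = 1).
q = 49/90

The pgf is f(s) = 7/20 + 1/140·s + 9/14·s². The extinction probability q is the smallest fixed point of f in [0, 1]. Setting s = f(s):
  9/14·s² + (1/140 − 1)·s + 7/20 = 0
  9/14·s² − (7/20 + 9/14)·s + 7/20 = 0
which factors as (s − 1)·(9/14·s − 7/20) = 0, giving roots s = 1 and s = (7/20)/(9/14) = 49/90.
Mean offspring μ = 1/140 + 2·9/14 = 181/140 > 1 (supercritical), so q < 1. The extinction probability is the smaller root: q = (7/20)/(9/14) = 49/90.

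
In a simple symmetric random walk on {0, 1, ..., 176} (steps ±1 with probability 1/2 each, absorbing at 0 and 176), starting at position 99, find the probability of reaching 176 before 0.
P(hit 176 before 0) = 99/176 = 9/16

Let u_k = P(hit 176 before 0 | start at k). Then u_0 = 0, u_176 = 1, and u_k = u_{k-1}/2 + u_{k+1}/2 for 1 ≤ k ≤ 175. This harmonic recurrence is solved by u_k = k/176, giving u_99 = 99/176 = 9/16.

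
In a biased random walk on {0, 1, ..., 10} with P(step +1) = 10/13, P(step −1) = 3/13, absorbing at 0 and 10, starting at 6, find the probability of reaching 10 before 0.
P(hit 10 before 0) = (1 − (3/10)^6) / (1 − (3/10)^10) = 109810000/109889461

Let u_k denote P(reach 10 before 0 | start at k). Boundary: u_0 = 0, u_10 = 1. Recurrence: u_k = 10/13·u_{k+1} + 3/13·u_{k-1} for 1 ≤ k ≤ 9. Try u_k = A + B·r^k with r = q/p = (3/13)/(10/13) = 3/10. Substitution satisfies the recurrence; boundary conditions give:
  u_k = (1 − r^k) / (1 − r^N) = (1 − (3/10)^6) / (1 − (3/10)^10) = 109810000/109889461.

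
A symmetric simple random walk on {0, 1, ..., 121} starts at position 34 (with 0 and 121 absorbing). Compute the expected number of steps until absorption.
E[τ | X_0 = 34] = 2958

Let v_k = E[τ | X_0 = k]. Boundary: v_0 = v_121 = 0. Recurrence: v_k = 1 + (v_{k-1} + v_{k+1})/2 for 1 ≤ k ≤ 120. The particular solution to v_k − (v_{k-1} + v_{k+1})/2 = 1 is v_k = −k^2. Adding homogeneous solution A + B k and matching boundaries gives v_k = k (121 − k). Substituting k = 34: v_34 = 34 · 87 = 2958.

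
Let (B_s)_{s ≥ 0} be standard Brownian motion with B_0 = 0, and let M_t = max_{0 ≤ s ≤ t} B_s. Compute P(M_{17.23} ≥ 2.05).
P(M_{17.23} ≥ 2.05) = 2·P(B_{17.23} ≥ 2.05) = 2(1 − Φ(2.05/√17.23)) ≈ 0.6214

By the reflection principle for Brownian motion, P(M_t ≥ a) = 2 · P(B_t ≥ a) for a ≥ 0. Since B_t ~ N(0, t), P(B_t ≥ 2.05) = 1 − Φ(2.05/√t) = 1 − Φ(2.05/√17.23) = 1 − Φ(0.4939). So
  P(M_{17.23} ≥ 2.05) = 2(1 − Φ(0.4939)) ≈ 0.6214.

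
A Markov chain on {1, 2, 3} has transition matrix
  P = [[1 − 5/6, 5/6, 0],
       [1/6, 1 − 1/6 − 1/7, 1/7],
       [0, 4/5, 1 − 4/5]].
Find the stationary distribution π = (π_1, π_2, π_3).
π = (28/193, 140/193, 25/193)

This is a birth-death chain on three states, which satisfies detailed balance: π_1 · P_{12} = π_2 · P_{21} and π_2 · P_{23} = π_3 · P_{32}.
From π_1 · 5/6 = π_2 · 1/6: π_2/π_1 = (5/6)/(1/6) = 5.
From π_2 · 1/7 = π_3 · 4/5: π_3/π_2 = (1/7)/(4/5) = 5/28.
Take π_1 proportional to 1; then unnormalized π = (1, 5, 25/28). Normalize by dividing by the sum 193/28:
  π = (28/193, 140/193, 25/193).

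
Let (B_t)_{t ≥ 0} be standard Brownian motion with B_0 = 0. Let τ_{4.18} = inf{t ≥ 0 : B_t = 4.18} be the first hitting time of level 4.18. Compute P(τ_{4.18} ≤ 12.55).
P(τ_{4.18} ≤ 12.55) = 2(1 − Φ(4.18/√12.55)) = 2(1 − Φ(1.1799)) ≈ 0.2380

By the reflection principle for standard BM, P(τ_b ≤ t) = 2 · P(B_t ≥ b). Since B_t ~ N(0, t), P(B_t ≥ 4.18) = 1 − Φ(4.18/√t) = 1 − Φ(4.18/√12.55) = 1 − Φ(1.1799) ≈ 0.11902. Doubling: P(τ_{4.18} ≤ 12.55) ≈ 2 · 0.11902 = 0.23804 ≈ 0.2380.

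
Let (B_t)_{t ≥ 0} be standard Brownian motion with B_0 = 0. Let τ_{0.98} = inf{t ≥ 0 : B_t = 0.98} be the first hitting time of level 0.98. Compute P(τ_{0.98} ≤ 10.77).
P(τ_{0.98} ≤ 10.77) = 2(1 − Φ(0.98/√10.77)) = 2(1 − Φ(0.2986)) ≈ 0.7652

By the reflection principle for standard BM, P(τ_b ≤ t) = 2 · P(B_t ≥ b). Since B_t ~ N(0, t), P(B_t ≥ 0.98) = 1 − Φ(0.98/√t) = 1 − Φ(0.98/√10.77) = 1 − Φ(0.2986) ≈ 0.38262. Doubling: P(τ_{0.98} ≤ 10.77) ≈ 2 · 0.38262 = 0.76524 ≈ 0.7652.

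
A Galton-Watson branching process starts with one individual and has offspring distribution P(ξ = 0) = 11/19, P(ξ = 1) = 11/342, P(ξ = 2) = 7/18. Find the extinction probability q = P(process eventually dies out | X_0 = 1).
q = 1

Mean offspring μ = 0·11/19 + 1·11/342 + 2·7/18 = 277/342 ≤ 1. For μ ≤ 1 with offspring not concentrated at 1, the Galton-Watson process goes extinct almost surely, so q = 1.
(Algebraic check: The pgf is f(s) = 11/19 + 11/342·s + 7/18·s². The extinction probability q is the smallest fixed point of f in [0, 1]. Setting s = f(s):
  7/18·s² + (11/342 − 1)·s + 11/19 = 0
  7/18·s² − (11/19 + 7/18)·s + 11/19 = 0
which factors as (s − 1)·(7/18·s − 11/19) = 0, giving roots s = 1 and s = (11/19)/(7/18) = 198/133. Since 198/133 ≥ 1, the smallest root in [0, 1] is s = 1.)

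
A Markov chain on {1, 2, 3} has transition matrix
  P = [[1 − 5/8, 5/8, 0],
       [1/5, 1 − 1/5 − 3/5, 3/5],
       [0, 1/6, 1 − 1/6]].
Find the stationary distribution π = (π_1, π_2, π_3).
π = (8/123, 25/123, 30/41)

This is a birth-death chain on three states, which satisfies detailed balance: π_1 · P_{12} = π_2 · P_{21} and π_2 · P_{23} = π_3 · P_{32}.
From π_1 · 5/8 = π_2 · 1/5: π_2/π_1 = (5/8)/(1/5) = 25/8.
From π_2 · 3/5 = π_3 · 1/6: π_3/π_2 = (3/5)/(1/6) = 18/5.
Take π_1 proportional to 1; then unnormalized π = (1, 25/8, 45/4). Normalize by dividing by the sum 123/8:
  π = (8/123, 25/123, 30/41).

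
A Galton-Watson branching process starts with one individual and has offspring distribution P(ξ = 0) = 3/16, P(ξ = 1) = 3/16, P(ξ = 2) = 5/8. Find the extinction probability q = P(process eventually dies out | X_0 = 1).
q = 3/10

The pgf is f(s) = 3/16 + 3/16·s + 5/8·s². The extinction probability q is the smallest fixed point of f in [0, 1]. Setting s = f(s):
  5/8·s² + (3/16 − 1)·s + 3/16 = 0
  5/8·s² − (3/16 + 5/8)·s + 3/16 = 0
which factors as (s − 1)·(5/8·s − 3/16) = 0, giving roots s = 1 and s = (3/16)/(5/8) = 3/10.
Mean offspring μ = 3/16 + 2·5/8 = 23/16 > 1 (supercritical), so q < 1. The extinction probability is the smaller root: q = (3/16)/(5/8) = 3/10.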